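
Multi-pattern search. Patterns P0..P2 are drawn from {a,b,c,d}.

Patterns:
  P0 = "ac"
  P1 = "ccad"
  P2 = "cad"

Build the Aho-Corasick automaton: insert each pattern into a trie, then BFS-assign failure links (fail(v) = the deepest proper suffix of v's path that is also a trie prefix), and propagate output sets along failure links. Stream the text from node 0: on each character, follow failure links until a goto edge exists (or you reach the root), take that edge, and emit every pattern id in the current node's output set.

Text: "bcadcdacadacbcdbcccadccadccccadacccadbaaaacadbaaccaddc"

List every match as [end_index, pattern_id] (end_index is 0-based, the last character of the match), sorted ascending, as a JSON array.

Construct AC machine:
Trie nodes:
  0='ε' goto a→1 c→3
  1='a' goto c→2
  2='ac' goto ·  [P0 ends]
  3='c' goto a→7 c→4
  4='cc' goto a→5
  5='cca' goto d→6
  6='ccad' goto ·  [P1 ends]
  7='ca' goto d→8
  8='cad' goto ·  [P2 ends]

Failure links (BFS by depth):
  n1('a'): parent n0 fail=0; on 'a' 0 → fail=0;  out ∅∪∅=∅
  n3('c'): parent n0 fail=0; on 'c' 0 → fail=0;  out ∅∪∅=∅
  n2('ac'): parent n1 fail=0; on 'c' 0 → fail=3;  out {0}∪∅={0}
  n4('cc'): parent n3 fail=0; on 'c' 0 → fail=3;  out ∅∪∅=∅
  n7('ca'): parent n3 fail=0; on 'a' 0 → fail=1;  out ∅∪∅=∅
  n5('cca'): parent n4 fail=3; on 'a' 3 → fail=7;  out ∅∪∅=∅
  n8('cad'): parent n7 fail=1; on 'd' 1→0 → fail=0;  out {2}∪∅={2}
  n6('ccad'): parent n5 fail=7; on 'd' 7 → fail=8;  out {1}∪{2}={1,2}

Scan:
i=0 'b': node 0→0
i=1 'c': node 0→3
i=2 'a': node 3→7
i=3 'd': node 7→8  ** P2@[1:3]
i=4 'c': node 8→3 (fail-walked)
i=5 'd': node 3→0 (fail-walked)
i=6 'a': node 0→1
i=7 'c': node 1→2  ** P0@[6:7]
i=8 'a': node 2→7 (fail-walked)
i=9 'd': node 7→8  ** P2@[7:9]
i=10 'a': node 8→1 (fail-walked)
i=11 'c': node 1→2  ** P0@[10:11]
i=12 'b': node 2→0 (fail-walked)
i=13 'c': node 0→3
i=14 'd': node 3→0 (fail-walked)
i=15 'b': node 0→0
i=16 'c': node 0→3
i=17 'c': node 3→4
i=18 'c': node 4→4 (fail-walked)
i=19 'a': node 4→5
i=20 'd': node 5→6  ** P1@[17:20],P2@[18:20]
i=21 'c': node 6→3 (fail-walked)
i=22 'c': node 3→4
i=23 'a': node 4→5
i=24 'd': node 5→6  ** P1@[21:24],P2@[22:24]
i=25 'c': node 6→3 (fail-walked)
i=26 'c': node 3→4
i=27 'c': node 4→4 (fail-walked)
i=28 'c': node 4→4 (fail-walked)
i=29 'a': node 4→5
i=30 'd': node 5→6  ** P1@[27:30],P2@[28:30]
i=31 'a': node 6→1 (fail-walked)
i=32 'c': node 1→2  ** P0@[31:32]
i=33 'c': node 2→4 (fail-walked)
i=34 'c': node 4→4 (fail-walked)
i=35 'a': node 4→5
i=36 'd': node 5→6  ** P1@[33:36],P2@[34:36]
i=37 'b': node 6→0 (fail-walked)
i=38 'a': node 0→1
i=39 'a': node 1→1 (fail-walked)
i=40 'a': node 1→1 (fail-walked)
i=41 'a': node 1→1 (fail-walked)
i=42 'c': node 1→2  ** P0@[41:42]
i=43 'a': node 2→7 (fail-walked)
i=44 'd': node 7→8  ** P2@[42:44]
i=45 'b': node 8→0 (fail-walked)
i=46 'a': node 0→1
i=47 'a': node 1→1 (fail-walked)
i=48 'c': node 1→2  ** P0@[47:48]
i=49 'c': node 2→4 (fail-walked)
i=50 'a': node 4→5
i=51 'd': node 5→6  ** P1@[48:51],P2@[49:51]
i=52 'd': node 6→0 (fail-walked)
i=53 'c': node 0→3

All matches (sorted): [[3,2],[7,0],[9,2],[11,0],[20,1],[20,2],[24,1],[24,2],[30,1],[30,2],[32,0],[36,1],[36,2],[42,0],[44,2],[48,0],[51,1],[51,2]]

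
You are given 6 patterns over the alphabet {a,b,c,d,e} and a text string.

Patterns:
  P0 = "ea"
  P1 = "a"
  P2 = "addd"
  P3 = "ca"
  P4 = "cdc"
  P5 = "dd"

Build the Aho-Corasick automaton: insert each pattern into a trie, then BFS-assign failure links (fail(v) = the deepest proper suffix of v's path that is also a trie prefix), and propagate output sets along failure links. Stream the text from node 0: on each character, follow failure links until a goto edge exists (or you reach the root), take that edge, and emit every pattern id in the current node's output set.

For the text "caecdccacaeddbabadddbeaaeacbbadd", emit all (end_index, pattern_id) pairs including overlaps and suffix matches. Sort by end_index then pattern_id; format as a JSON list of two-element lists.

Build:
Trie (insert patterns):
  0='ε' goto a→3 c→7 d→11 e→1
  1='e' goto a→2
  2='ea' goto ·  ←P0
  3='a' goto d→4  ←P1
  4='ad' goto d→5
  5='add' goto d→6
  6='addd' goto ·  ←P2
  7='c' goto a→8 d→9
  8='ca' goto ·  ←P3
  9='cd' goto c→10
  10='cdc' goto ·  ←P4
  11='d' goto d→12
  12='dd' goto ·  ←P5

Failure links (BFS by depth):
  n1('e'): parent n0 fail=0; on 'e' 0 → fail=0;  out ∅∪∅=∅
  n3('a'): parent n0 fail=0; on 'a' 0 → fail=0;  out {1}∪∅={1}
  n7('c'): parent n0 fail=0; on 'c' 0 → fail=0;  out ∅∪∅=∅
  n11('d'): parent n0 fail=0; on 'd' 0 → fail=0;  out ∅∪∅=∅
  n2('ea'): parent n1 fail=0; on 'a' 0 → fail=3;  out {0}∪{1}={0,1}
  n4('ad'): parent n3 fail=0; on 'd' 0 → fail=11;  out ∅∪∅=∅
  n8('ca'): parent n7 fail=0; on 'a' 0 → fail=3;  out {3}∪{1}={1,3}
  n9('cd'): parent n7 fail=0; on 'd' 0 → fail=11;  out ∅∪∅=∅
  n12('dd'): parent n11 fail=0; on 'd' 0 → fail=11;  out {5}∪∅={5}
  n5('add'): parent n4 fail=11; on 'd' 11 → fail=12;  out ∅∪{5}={5}
  n10('cdc'): parent n9 fail=11; on 'c' 11→0 → fail=7;  out {4}∪∅={4}
  n6('addd'): parent n5 fail=12; on 'd' 12→11 → fail=12;  out {2}∪{5}={2,5}

Run:
i=0 'c': node 0→7
i=1 'a': node 7→8  emit P1@[1:1],P3@[0:1]
i=2 'e': node 8→1 (via fail)
i=3 'c': node 1→7 (via fail)
i=4 'd': node 7→9
i=5 'c': node 9→10  emit P4@[3:5]
i=6 'c': node 10→7 (via fail)
i=7 'a': node 7→8  emit P1@[7:7],P3@[6:7]
i=8 'c': node 8→7 (via fail)
i=9 'a': node 7→8  emit P1@[9:9],P3@[8:9]
i=10 'e': node 8→1 (via fail)
i=11 'd': node 1→11 (via fail)
i=12 'd': node 11→12  emit P5@[11:12]
i=13 'b': node 12→0 (via fail)
i=14 'a': node 0→3  emit P1@[14:14]
i=15 'b': node 3→0 (via fail)
i=16 'a': node 0→3  emit P1@[16:16]
i=17 'd': node 3→4
i=18 'd': node 4→5  emit P5@[17:18]
i=19 'd': node 5→6  emit P2@[16:19],P5@[18:19]
i=20 'b': node 6→0 (via fail)
i=21 'e': node 0→1
i=22 'a': node 1→2  emit P0@[21:22],P1@[22:22]
i=23 'a': node 2→3 (via fail)  emit P1@[23:23]
i=24 'e': node 3→1 (via fail)
i=25 'a': node 1→2  emit P0@[24:25],P1@[25:25]
i=26 'c': node 2→7 (via fail)
i=27 'b': node 7→0 (via fail)
i=28 'b': node 0→0
i=29 'a': node 0→3  emit P1@[29:29]
i=30 'd': node 3→4
i=31 'd': node 4→5  emit P5@[30:31]

Matches: [[1,1],[1,3],[5,4],[7,1],[7,3],[9,1],[9,3],[12,5],[14,1],[16,1],[18,5],[19,2],[19,5],[22,0],[22,1],[23,1],[25,0],[25,1],[29,1],[31,5]]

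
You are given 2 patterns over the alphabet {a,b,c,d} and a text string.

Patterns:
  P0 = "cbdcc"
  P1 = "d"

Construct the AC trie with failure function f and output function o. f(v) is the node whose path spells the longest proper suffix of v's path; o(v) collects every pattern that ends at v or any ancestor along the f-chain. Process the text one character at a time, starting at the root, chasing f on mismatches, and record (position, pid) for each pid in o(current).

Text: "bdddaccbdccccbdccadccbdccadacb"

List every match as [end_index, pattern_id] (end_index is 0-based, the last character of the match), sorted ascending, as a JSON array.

Build automaton:
Trie nodes:
  0='ε' goto c→1 d→6
  1='c' goto b→2
  2='cb' goto d→3
  3='cbd' goto c→4
  4='cbdc' goto c→5
  5='cbdcc' goto ·  ←P0
  6='d' goto ·  ←P1

BFS fail/out derivation:
  n1('c'): parent n0 fail=0; on 'c' 0 → fail=0;  out ∅∪∅=∅
  n6('d'): parent n0 fail=0; on 'd' 0 → fail=0;  out {1}∪∅={1}
  n2('cb'): parent n1 fail=0; on 'b' 0 → fail=0;  out ∅∪∅=∅
  n3('cbd'): parent n2 fail=0; on 'd' 0 → fail=6;  out ∅∪{1}={1}
  n4('cbdc'): parent n3 fail=6; on 'c' 6→0 → fail=1;  out ∅∪∅=∅
  n5('cbdcc'): parent n4 fail=1; on 'c' 1→0 → fail=1;  out {0}∪∅={0}

Text stream:
pos 0 'b': at 0
pos 1 'd': at 6  emit P1@[1:1]
pos 2 'd': at 6 (via fail)  emit P1@[2:2]
pos 3 'd': at 6 (via fail)  emit P1@[3:3]
pos 4 'a': at 0 (via fail)
pos 5 'c': at 1
pos 6 'c': at 1 (via fail)
pos 7 'b': at 2
pos 8 'd': at 3  emit P1@[8:8]
pos 9 'c': at 4
pos 10 'c': at 5  emit P0@[6:10]
pos 11 'c': at 1 (via fail)
pos 12 'c': at 1 (via fail)
pos 13 'b': at 2
pos 14 'd': at 3  emit P1@[14:14]
pos 15 'c': at 4
pos 16 'c': at 5  emit P0@[12:16]
pos 17 'a': at 0 (via fail)
pos 18 'd': at 6  emit P1@[18:18]
pos 19 'c': at 1 (via fail)
pos 20 'c': at 1 (via fail)
pos 21 'b': at 2
pos 22 'd': at 3  emit P1@[22:22]
pos 23 'c': at 4
pos 24 'c': at 5  emit P0@[20:24]
pos 25 'a': at 0 (via fail)
pos 26 'd': at 6  emit P1@[26:26]
pos 27 'a': at 0 (via fail)
pos 28 'c': at 1
pos 29 'b': at 2

Result: [[1,1],[2,1],[3,1],[8,1],[10,0],[14,1],[16,0],[18,1],[22,1],[24,0],[26,1]]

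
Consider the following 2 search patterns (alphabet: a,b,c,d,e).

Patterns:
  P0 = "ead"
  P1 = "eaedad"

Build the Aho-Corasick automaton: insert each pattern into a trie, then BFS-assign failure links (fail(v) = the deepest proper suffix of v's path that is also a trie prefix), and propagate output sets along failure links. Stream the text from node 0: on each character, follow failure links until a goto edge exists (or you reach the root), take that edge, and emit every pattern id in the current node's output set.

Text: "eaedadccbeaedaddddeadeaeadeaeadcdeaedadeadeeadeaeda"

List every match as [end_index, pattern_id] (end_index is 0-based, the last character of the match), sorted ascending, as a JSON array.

Build automaton:
Trie (insert patterns):
  n0 'ε': e→1
  n1 'e': a→2
  n2 'ea': d→3 e→4
  n3 'ead': ·  [P0 ends]
  n4 'eae': d→5
  n5 'eaed': a→6
  n6 'eaeda': d→7
  n7 'eaedad': ·  [P1 ends]

BFS fail/out derivation:
  fail(1) 'e': from fail(0)=0 chase 'e': 0 ⇒ 0;  out=∅∪out(0)=∅
  fail(2) 'ea': from fail(1)=0 chase 'a': 0 ⇒ 0;  out=∅∪out(0)=∅
  fail(3) 'ead': from fail(2)=0 chase 'd': 0 ⇒ 0;  out={0}∪out(0)={0}
  fail(4) 'eae': from fail(2)=0 chase 'e': 0 ⇒ 1;  out=∅∪out(1)=∅
  fail(5) 'eaed': from fail(4)=1 chase 'd': 1→0 ⇒ 0;  out=∅∪out(0)=∅
  fail(6) 'eaeda': from fail(5)=0 chase 'a': 0 ⇒ 0;  out=∅∪out(0)=∅
  fail(7) 'eaedad': from fail(6)=0 chase 'd': 0 ⇒ 0;  out={1}∪out(0)={1}

Text stream:
[0] read 'e'  n0⇒n1
[1] read 'a'  n1⇒n2
[2] read 'e'  n2⇒n4
[3] read 'd'  n4⇒n5
[4] read 'a'  n5⇒n6
[5] read 'd'  n6⇒n7  → match P1@[0:5]
[6] read 'c'  n7⇒n0 (via fail)
[7] read 'c'  n0⇒n0
[8] read 'b'  n0⇒n0
[9] read 'e'  n0⇒n1
[10] read 'a'  n1⇒n2
[11] read 'e'  n2⇒n4
[12] read 'd'  n4⇒n5
[13] read 'a'  n5⇒n6
[14] read 'd'  n6⇒n7  → match P1@[9:14]
[15] read 'd'  n7⇒n0 (via fail)
[16] read 'd'  n0⇒n0
[17] read 'd'  n0⇒n0
[18] read 'e'  n0⇒n1
[19] read 'a'  n1⇒n2
[20] read 'd'  n2⇒n3  → match P0@[18:20]
[21] read 'e'  n3⇒n1 (via fail)
[22] read 'a'  n1⇒n2
[23] read 'e'  n2⇒n4
[24] read 'a'  n4⇒n2 (via fail)
[25] read 'd'  n2⇒n3  → match P0@[23:25]
[26] read 'e'  n3⇒n1 (via fail)
[27] read 'a'  n1⇒n2
[28] read 'e'  n2⇒n4
[29] read 'a'  n4⇒n2 (via fail)
[30] read 'd'  n2⇒n3  → match P0@[28:30]
[31] read 'c'  n3⇒n0 (via fail)
[32] read 'd'  n0⇒n0
[33] read 'e'  n0⇒n1
[34] read 'a'  n1⇒n2
[35] read 'e'  n2⇒n4
[36] read 'd'  n4⇒n5
[37] read 'a'  n5⇒n6
[38] read 'd'  n6⇒n7  → match P1@[33:38]
[39] read 'e'  n7⇒n1 (via fail)
[40] read 'a'  n1⇒n2
[41] read 'd'  n2⇒n3  → match P0@[39:41]
[42] read 'e'  n3⇒n1 (via fail)
[43] read 'e'  n1⇒n1 (via fail)
[44] read 'a'  n1⇒n2
[45] read 'd'  n2⇒n3  → match P0@[43:45]
[46] read 'e'  n3⇒n1 (via fail)
[47] read 'a'  n1⇒n2
[48] read 'e'  n2⇒n4
[49] read 'd'  n4⇒n5
[50] read 'a'  n5⇒n6

All matches (sorted): [[5,1],[14,1],[20,0],[25,0],[30,0],[38,1],[41,0],[45,0]]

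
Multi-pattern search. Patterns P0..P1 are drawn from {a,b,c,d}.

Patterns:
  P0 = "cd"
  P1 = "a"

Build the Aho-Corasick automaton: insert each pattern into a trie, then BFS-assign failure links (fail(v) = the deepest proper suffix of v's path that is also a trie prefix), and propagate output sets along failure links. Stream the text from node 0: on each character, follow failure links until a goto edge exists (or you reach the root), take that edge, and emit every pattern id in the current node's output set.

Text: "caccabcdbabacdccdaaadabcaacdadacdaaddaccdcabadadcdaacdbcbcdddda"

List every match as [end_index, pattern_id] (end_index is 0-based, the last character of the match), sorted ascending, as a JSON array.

Build automaton:
Trie (insert patterns):
  n0 'ε': a→3 c→1
  n1 'c': d→2
  n2 'cd': ·  [P0 ends]
  n3 'a': ·  [P1 ends]

BFS fail/out derivation:
  n1('c'): parent n0 fail=0; on 'c' 0 → fail=0;  out ∅∪∅=∅
  n3('a'): parent n0 fail=0; on 'a' 0 → fail=0;  out {1}∪∅={1}
  n2('cd'): parent n1 fail=0; on 'd' 0 → fail=0;  out {0}∪∅={0}

Scan:
i=0 'c': node 0→1
i=1 'a': node 1→3 (via fail)  emit P1@[1:1]
i=2 'c': node 3→1 (via fail)
i=3 'c': node 1→1 (via fail)
i=4 'a': node 1→3 (via fail)  emit P1@[4:4]
i=5 'b': node 3→0 (via fail)
i=6 'c': node 0→1
i=7 'd': node 1→2  emit P0@[6:7]
i=8 'b': node 2→0 (via fail)
i=9 'a': node 0→3  emit P1@[9:9]
i=10 'b': node 3→0 (via fail)
i=11 'a': node 0→3  emit P1@[11:11]
i=12 'c': node 3→1 (via fail)
i=13 'd': node 1→2  emit P0@[12:13]
i=14 'c': node 2→1 (via fail)
i=15 'c': node 1→1 (via fail)
i=16 'd': node 1→2  emit P0@[15:16]
i=17 'a': node 2→3 (via fail)  emit P1@[17:17]
i=18 'a': node 3→3 (via fail)  emit P1@[18:18]
i=19 'a': node 3→3 (via fail)  emit P1@[19:19]
i=20 'd': node 3→0 (via fail)
i=21 'a': node 0→3  emit P1@[21:21]
i=22 'b': node 3→0 (via fail)
i=23 'c': node 0→1
i=24 'a': node 1→3 (via fail)  emit P1@[24:24]
i=25 'a': node 3→3 (via fail)  emit P1@[25:25]
i=26 'c': node 3→1 (via fail)
i=27 'd': node 1→2  emit P0@[26:27]
i=28 'a': node 2→3 (via fail)  emit P1@[28:28]
i=29 'd': node 3→0 (via fail)
i=30 'a': node 0→3  emit P1@[30:30]
i=31 'c': node 3→1 (via fail)
i=32 'd': node 1→2  emit P0@[31:32]
i=33 'a': node 2→3 (via fail)  emit P1@[33:33]
i=34 'a': node 3→3 (via fail)  emit P1@[34:34]
i=35 'd': node 3→0 (via fail)
i=36 'd': node 0→0
i=37 'a': node 0→3  emit P1@[37:37]
i=38 'c': node 3→1 (via fail)
i=39 'c': node 1→1 (via fail)
i=40 'd': node 1→2  emit P0@[39:40]
i=41 'c': node 2→1 (via fail)
i=42 'a': node 1→3 (via fail)  emit P1@[42:42]
i=43 'b': node 3→0 (via fail)
i=44 'a': node 0→3  emit P1@[44:44]
i=45 'd': node 3→0 (via fail)
i=46 'a': node 0→3  emit P1@[46:46]
i=47 'd': node 3→0 (via fail)
i=48 'c': node 0→1
i=49 'd': node 1→2  emit P0@[48:49]
i=50 'a': node 2→3 (via fail)  emit P1@[50:50]
i=51 'a': node 3→3 (via fail)  emit P1@[51:51]
i=52 'c': node 3→1 (via fail)
i=53 'd': node 1→2  emit P0@[52:53]
i=54 'b': node 2→0 (via fail)
i=55 'c': node 0→1
i=56 'b': node 1→0 (via fail)
i=57 'c': node 0→1
i=58 'd': node 1→2  emit P0@[57:58]
i=59 'd': node 2→0 (via fail)
i=60 'd': node 0→0
i=61 'd': node 0→0
i=62 'a': node 0→3  emit P1@[62:62]

Matches: [[1,1],[4,1],[7,0],[9,1],[11,1],[13,0],[16,0],[17,1],[18,1],[19,1],[21,1],[24,1],[25,1],[27,0],[28,1],[30,1],[32,0],[33,1],[34,1],[37,1],[40,0],[42,1],[44,1],[46,1],[49,0],[50,1],[51,1],[53,0],[58,0],[62,1]]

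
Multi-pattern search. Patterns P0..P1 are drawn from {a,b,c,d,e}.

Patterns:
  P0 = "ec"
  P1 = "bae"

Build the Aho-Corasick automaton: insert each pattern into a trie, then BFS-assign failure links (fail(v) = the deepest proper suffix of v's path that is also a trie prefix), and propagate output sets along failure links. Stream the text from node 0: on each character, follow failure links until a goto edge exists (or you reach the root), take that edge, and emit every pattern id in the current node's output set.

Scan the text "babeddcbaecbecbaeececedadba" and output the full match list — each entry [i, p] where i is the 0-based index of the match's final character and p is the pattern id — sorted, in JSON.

Construct AC machine:
Trie nodes:
  0='ε' goto b→3 e→1
  1='e' goto c→2
  2='ec' goto ·  [P0 ends]
  3='b' goto a→4
  4='ba' goto e→5
  5='bae' goto ·  [P1 ends]

Failure links (BFS by depth):
  n1('e'): parent n0 fail=0; on 'e' 0 → fail=0;  out ∅∪∅=∅
  n3('b'): parent n0 fail=0; on 'b' 0 → fail=0;  out ∅∪∅=∅
  n2('ec'): parent n1 fail=0; on 'c' 0 → fail=0;  out {0}∪∅={0}
  n4('ba'): parent n3 fail=0; on 'a' 0 → fail=0;  out ∅∪∅=∅
  n5('bae'): parent n4 fail=0; on 'e' 0 → fail=1;  out {1}∪∅={1}

Run:
[0] read 'b'  n0⇒n3
[1] read 'a'  n3⇒n4
[2] read 'b'  n4⇒n3 ·f
[3] read 'e'  n3⇒n1 ·f
[4] read 'd'  n1⇒n0 ·f
[5] read 'd'  n0⇒n0
[6] read 'c'  n0⇒n0
[7] read 'b'  n0⇒n3
[8] read 'a'  n3⇒n4
[9] read 'e'  n4⇒n5  ** P1@[7:9]
[10] read 'c'  n5⇒n2 ·f  ** P0@[9:10]
[11] read 'b'  n2⇒n3 ·f
[12] read 'e'  n3⇒n1 ·f
[13] read 'c'  n1⇒n2  ** P0@[12:13]
[14] read 'b'  n2⇒n3 ·f
[15] read 'a'  n3⇒n4
[16] read 'e'  n4⇒n5  ** P1@[14:16]
[17] read 'e'  n5⇒n1 ·f
[18] read 'c'  n1⇒n2  ** P0@[17:18]
[19] read 'e'  n2⇒n1 ·f
[20] read 'c'  n1⇒n2  ** P0@[19:20]
[21] read 'e'  n2⇒n1 ·f
[22] read 'd'  n1⇒n0 ·f
[23] read 'a'  n0⇒n0
[24] read 'd'  n0⇒n0
[25] read 'b'  n0⇒n3
[26] read 'a'  n3⇒n4

All matches (sorted): [[9,1],[10,0],[13,0],[16,1],[18,0],[20,0]]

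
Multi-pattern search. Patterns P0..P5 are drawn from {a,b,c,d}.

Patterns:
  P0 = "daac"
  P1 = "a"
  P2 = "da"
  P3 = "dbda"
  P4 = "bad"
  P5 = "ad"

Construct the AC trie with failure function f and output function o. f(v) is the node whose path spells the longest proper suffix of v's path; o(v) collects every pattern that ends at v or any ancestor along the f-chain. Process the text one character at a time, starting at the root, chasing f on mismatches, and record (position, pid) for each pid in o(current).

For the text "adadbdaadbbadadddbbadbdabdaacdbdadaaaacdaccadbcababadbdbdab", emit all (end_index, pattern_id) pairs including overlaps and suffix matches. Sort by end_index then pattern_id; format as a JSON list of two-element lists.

Construct AC machine:
Trie nodes:
  0='ε' goto a→5 b→9 d→1
  1='d' goto a→2 b→6
  2='da' goto a→3  ←P2
  3='daa' goto c→4
  4='daac' goto ·  ←P0
  5='a' goto d→12  ←P1
  6='db' goto d→7
  7='dbd' goto a→8
  8='dbda' goto ·  ←P3
  9='b' goto a→10
  10='ba' goto d→11
  11='bad' goto ·  ←P4
  12='ad' goto ·  ←P5

Failure links (BFS by depth):
  n1('d'): parent n0 fail=0; on 'd' 0 → fail=0;  out ∅∪∅=∅
  n5('a'): parent n0 fail=0; on 'a' 0 → fail=0;  out {1}∪∅={1}
  n9('b'): parent n0 fail=0; on 'b' 0 → fail=0;  out ∅∪∅=∅
  n2('da'): parent n1 fail=0; on 'a' 0 → fail=5;  out {2}∪{1}={1,2}
  n6('db'): parent n1 fail=0; on 'b' 0 → fail=9;  out ∅∪∅=∅
  n10('ba'): parent n9 fail=0; on 'a' 0 → fail=5;  out ∅∪{1}={1}
  n12('ad'): parent n5 fail=0; on 'd' 0 → fail=1;  out {5}∪∅={5}
  n3('daa'): parent n2 fail=5; on 'a' 5→0 → fail=5;  out ∅∪{1}={1}
  n7('dbd'): parent n6 fail=9; on 'd' 9→0 → fail=1;  out ∅∪∅=∅
  n11('bad'): parent n10 fail=5; on 'd' 5 → fail=12;  out {4}∪{5}={4,5}
  n4('daac'): parent n3 fail=5; on 'c' 5→0 → fail=0;  out {0}∪∅={0}
  n8('dbda'): parent n7 fail=1; on 'a' 1 → fail=2;  out {3}∪{1,2}={1,2,3}

Run:
[0] read 'a'  n0⇒n5  → match P1@[0:0]
[1] read 'd'  n5⇒n12  → match P5@[0:1]
[2] read 'a'  n12⇒n2 (via fail)  → match P1@[2:2],P2@[1:2]
[3] read 'd'  n2⇒n12 (via fail)  → match P5@[2:3]
[4] read 'b'  n12⇒n6 (via fail)
[5] read 'd'  n6⇒n7
[6] read 'a'  n7⇒n8  → match P1@[6:6],P2@[5:6],P3@[3:6]
[7] read 'a'  n8⇒n3 (via fail)  → match P1@[7:7]
[8] read 'd'  n3⇒n12 (via fail)  → match P5@[7:8]
[9] read 'b'  n12⇒n6 (via fail)
[10] read 'b'  n6⇒n9 (via fail)
[11] read 'a'  n9⇒n10  → match P1@[11:11]
[12] read 'd'  n10⇒n11  → match P4@[10:12],P5@[11:12]
[13] read 'a'  n11⇒n2 (via fail)  → match P1@[13:13],P2@[12:13]
[14] read 'd'  n2⇒n12 (via fail)  → match P5@[13:14]
[15] read 'd'  n12⇒n1 (via fail)
[16] read 'd'  n1⇒n1 (via fail)
[17] read 'b'  n1⇒n6
[18] read 'b'  n6⇒n9 (via fail)
[19] read 'a'  n9⇒n10  → match P1@[19:19]
[20] read 'd'  n10⇒n11  → match P4@[18:20],P5@[19:20]
[21] read 'b'  n11⇒n6 (via fail)
[22] read 'd'  n6⇒n7
[23] read 'a'  n7⇒n8  → match P1@[23:23],P2@[22:23],P3@[20:23]
[24] read 'b'  n8⇒n9 (via fail)
[25] read 'd'  n9⇒n1 (via fail)
[26] read 'a'  n1⇒n2  → match P1@[26:26],P2@[25:26]
[27] read 'a'  n2⇒n3  → match P1@[27:27]
[28] read 'c'  n3⇒n4  → match P0@[25:28]
[29] read 'd'  n4⇒n1 (via fail)
[30] read 'b'  n1⇒n6
[31] read 'd'  n6⇒n7
[32] read 'a'  n7⇒n8  → match P1@[32:32],P2@[31:32],P3@[29:32]
[33] read 'd'  n8⇒n12 (via fail)  → match P5@[32:33]
[34] read 'a'  n12⇒n2 (via fail)  → match P1@[34:34],P2@[33:34]
[35] read 'a'  n2⇒n3  → match P1@[35:35]
[36] read 'a'  n3⇒n5 (via fail)  → match P1@[36:36]
[37] read 'a'  n5⇒n5 (via fail)  → match P1@[37:37]
[38] read 'c'  n5⇒n0 (via fail)
[39] read 'd'  n0⇒n1
[40] read 'a'  n1⇒n2  → match P1@[40:40],P2@[39:40]
[41] read 'c'  n2⇒n0 (via fail)
[42] read 'c'  n0⇒n0
[43] read 'a'  n0⇒n5  → match P1@[43:43]
[44] read 'd'  n5⇒n12  → match P5@[43:44]
[45] read 'b'  n12⇒n6 (via fail)
[46] read 'c'  n6⇒n0 (via fail)
[47] read 'a'  n0⇒n5  → match P1@[47:47]
[48] read 'b'  n5⇒n9 (via fail)
[49] read 'a'  n9⇒n10  → match P1@[49:49]
[50] read 'b'  n10⇒n9 (via fail)
[51] read 'a'  n9⇒n10  → match P1@[51:51]
[52] read 'd'  n10⇒n11  → match P4@[50:52],P5@[51:52]
[53] read 'b'  n11⇒n6 (via fail)
[54] read 'd'  n6⇒n7
[55] read 'b'  n7⇒n6 (via fail)
[56] read 'd'  n6⇒n7
[57] read 'a'  n7⇒n8  → match P1@[57:57],P2@[56:57],P3@[54:57]
[58] read 'b'  n8⇒n9 (via fail)

Result: [[0,1],[1,5],[2,1],[2,2],[3,5],[6,1],[6,2],[6,3],[7,1],[8,5],[11,1],[12,4],[12,5],[13,1],[13,2],[14,5],[19,1],[20,4],[20,5],[23,1],[23,2],[23,3],[26,1],[26,2],[27,1],[28,0],[32,1],[32,2],[32,3],[33,5],[34,1],[34,2],[35,1],[36,1],[37,1],[40,1],[40,2],[43,1],[44,5],[47,1],[49,1],[51,1],[52,4],[52,5],[57,1],[57,2],[57,3]]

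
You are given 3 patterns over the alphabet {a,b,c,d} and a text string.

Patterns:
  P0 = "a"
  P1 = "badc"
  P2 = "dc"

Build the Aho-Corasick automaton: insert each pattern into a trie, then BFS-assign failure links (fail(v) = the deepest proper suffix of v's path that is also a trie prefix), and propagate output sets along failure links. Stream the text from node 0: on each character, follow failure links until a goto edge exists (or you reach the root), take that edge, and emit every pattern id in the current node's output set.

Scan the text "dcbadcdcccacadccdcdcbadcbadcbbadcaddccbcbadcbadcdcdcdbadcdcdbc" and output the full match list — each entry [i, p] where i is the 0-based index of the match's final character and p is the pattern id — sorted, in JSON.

Build automaton:
Trie (insert patterns):
  0='ε' goto a→1 b→2 d→6
  1='a' goto ·  ←P0
  2='b' goto a→3
  3='ba' goto d→4
  4='bad' goto c→5
  5='badc' goto ·  ←P1
  6='d' goto c→7
  7='dc' goto ·  ←P2

Failure links (BFS by depth):
  fail(1) 'a': from fail(0)=0 chase 'a': 0 ⇒ 0;  out={0}∪out(0)={0}
  fail(2) 'b': from fail(0)=0 chase 'b': 0 ⇒ 0;  out=∅∪out(0)=∅
  fail(6) 'd': from fail(0)=0 chase 'd': 0 ⇒ 0;  out=∅∪out(0)=∅
  fail(3) 'ba': from fail(2)=0 chase 'a': 0 ⇒ 1;  out=∅∪out(1)={0}
  fail(7) 'dc': from fail(6)=0 chase 'c': 0 ⇒ 0;  out={2}∪out(0)={2}
  fail(4) 'bad': from fail(3)=1 chase 'd': 1→0 ⇒ 6;  out=∅∪out(6)=∅
  fail(5) 'badc': from fail(4)=6 chase 'c': 6 ⇒ 7;  out={1}∪out(7)={1,2}

Run:
[0] read 'd'  n0⇒n6
[1] read 'c'  n6⇒n7  → match P2@[0:1]
[2] read 'b'  n7⇒n2 (via fail)
[3] read 'a'  n2⇒n3  → match P0@[3:3]
[4] read 'd'  n3⇒n4
[5] read 'c'  n4⇒n5  → match P1@[2:5],P2@[4:5]
[6] read 'd'  n5⇒n6 (via fail)
[7] read 'c'  n6⇒n7  → match P2@[6:7]
[8] read 'c'  n7⇒n0 (via fail)
[9] read 'c'  n0⇒n0
[10] read 'a'  n0⇒n1  → match P0@[10:10]
[11] read 'c'  n1⇒n0 (via fail)
[12] read 'a'  n0⇒n1  → match P0@[12:12]
[13] read 'd'  n1⇒n6 (via fail)
[14] read 'c'  n6⇒n7  → match P2@[13:14]
[15] read 'c'  n7⇒n0 (via fail)
[16] read 'd'  n0⇒n6
[17] read 'c'  n6⇒n7  → match P2@[16:17]
[18] read 'd'  n7⇒n6 (via fail)
[19] read 'c'  n6⇒n7  → match P2@[18:19]
[20] read 'b'  n7⇒n2 (via fail)
[21] read 'a'  n2⇒n3  → match P0@[21:21]
[22] read 'd'  n3⇒n4
[23] read 'c'  n4⇒n5  → match P1@[20:23],P2@[22:23]
[24] read 'b'  n5⇒n2 (via fail)
[25] read 'a'  n2⇒n3  → match P0@[25:25]
[26] read 'd'  n3⇒n4
[27] read 'c'  n4⇒n5  → match P1@[24:27],P2@[26:27]
[28] read 'b'  n5⇒n2 (via fail)
[29] read 'b'  n2⇒n2 (via fail)
[30] read 'a'  n2⇒n3  → match P0@[30:30]
[31] read 'd'  n3⇒n4
[32] read 'c'  n4⇒n5  → match P1@[29:32],P2@[31:32]
[33] read 'a'  n5⇒n1 (via fail)  → match P0@[33:33]
[34] read 'd'  n1⇒n6 (via fail)
[35] read 'd'  n6⇒n6 (via fail)
[36] read 'c'  n6⇒n7  → match P2@[35:36]
[37] read 'c'  n7⇒n0 (via fail)
[38] read 'b'  n0⇒n2
[39] read 'c'  n2⇒n0 (via fail)
[40] read 'b'  n0⇒n2
[41] read 'a'  n2⇒n3  → match P0@[41:41]
[42] read 'd'  n3⇒n4
[43] read 'c'  n4⇒n5  → match P1@[40:43],P2@[42:43]
[44] read 'b'  n5⇒n2 (via fail)
[45] read 'a'  n2⇒n3  → match P0@[45:45]
[46] read 'd'  n3⇒n4
[47] read 'c'  n4⇒n5  → match P1@[44:47],P2@[46:47]
[48] read 'd'  n5⇒n6 (via fail)
[49] read 'c'  n6⇒n7  → match P2@[48:49]
[50] read 'd'  n7⇒n6 (via fail)
[51] read 'c'  n6⇒n7  → match P2@[50:51]
[52] read 'd'  n7⇒n6 (via fail)
[53] read 'b'  n6⇒n2 (via fail)
[54] read 'a'  n2⇒n3  → match P0@[54:54]
[55] read 'd'  n3⇒n4
[56] read 'c'  n4⇒n5  → match P1@[53:56],P2@[55:56]
[57] read 'd'  n5⇒n6 (via fail)
[58] read 'c'  n6⇒n7  → match P2@[57:58]
[59] read 'd'  n7⇒n6 (via fail)
[60] read 'b'  n6⇒n2 (via fail)
[61] read 'c'  n2⇒n0 (via fail)

Result: [[1,2],[3,0],[5,1],[5,2],[7,2],[10,0],[12,0],[14,2],[17,2],[19,2],[21,0],[23,1],[23,2],[25,0],[27,1],[27,2],[30,0],[32,1],[32,2],[33,0],[36,2],[41,0],[43,1],[43,2],[45,0],[47,1],[47,2],[49,2],[51,2],[54,0],[56,1],[56,2],[58,2]]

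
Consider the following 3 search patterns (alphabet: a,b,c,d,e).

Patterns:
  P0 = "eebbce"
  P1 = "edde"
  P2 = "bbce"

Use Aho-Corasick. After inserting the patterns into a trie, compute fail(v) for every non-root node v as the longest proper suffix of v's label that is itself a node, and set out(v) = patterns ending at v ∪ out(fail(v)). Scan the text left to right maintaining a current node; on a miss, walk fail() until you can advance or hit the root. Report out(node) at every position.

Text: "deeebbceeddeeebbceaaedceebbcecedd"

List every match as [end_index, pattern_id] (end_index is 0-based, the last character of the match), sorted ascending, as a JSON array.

Construct AC machine:
Trie (insert patterns):
  n0 'ε': b→10 e→1
  n1 'e': d→7 e→2
  n2 'ee': b→3
  n3 'eeb': b→4
  n4 'eebb': c→5
  n5 'eebbc': e→6
  n6 'eebbce': ·  [P0 ends]
  n7 'ed': d→8
  n8 'edd': e→9
  n9 'edde': ·  [P1 ends]
  n10 'b': b→11
  n11 'bb': c→12
  n12 'bbc': e→13
  n13 'bbce': ·  [P2 ends]

Failure links (BFS by depth):
  n1('e'): parent n0 fail=0; on 'e' 0 → fail=0;  out ∅∪∅=∅
  n10('b'): parent n0 fail=0; on 'b' 0 → fail=0;  out ∅∪∅=∅
  n2('ee'): parent n1 fail=0; on 'e' 0 → fail=1;  out ∅∪∅=∅
  n7('ed'): parent n1 fail=0; on 'd' 0 → fail=0;  out ∅∪∅=∅
  n11('bb'): parent n10 fail=0; on 'b' 0 → fail=10;  out ∅∪∅=∅
  n3('eeb'): parent n2 fail=1; on 'b' 1→0 → fail=10;  out ∅∪∅=∅
  n8('edd'): parent n7 fail=0; on 'd' 0 → fail=0;  out ∅∪∅=∅
  n12('bbc'): parent n11 fail=10; on 'c' 10→0 → fail=0;  out ∅∪∅=∅
  n4('eebb'): parent n3 fail=10; on 'b' 10 → fail=11;  out ∅∪∅=∅
  n9('edde'): parent n8 fail=0; on 'e' 0 → fail=1;  out {1}∪∅={1}
  n13('bbce'): parent n12 fail=0; on 'e' 0 → fail=1;  out {2}∪∅={2}
  n5('eebbc'): parent n4 fail=11; on 'c' 11 → fail=12;  out ∅∪∅=∅
  n6('eebbce'): parent n5 fail=12; on 'e' 12 → fail=13;  out {0}∪{2}={0,2}

Text stream:
[0] read 'd'  n0⇒n0
[1] read 'e'  n0⇒n1
[2] read 'e'  n1⇒n2
[3] read 'e'  n2⇒n2 ·f
[4] read 'b'  n2⇒n3
[5] read 'b'  n3⇒n4
[6] read 'c'  n4⇒n5
[7] read 'e'  n5⇒n6  → match P0@[2:7],P2@[4:7]
[8] read 'e'  n6⇒n2 ·f
[9] read 'd'  n2⇒n7 ·f
[10] read 'd'  n7⇒n8
[11] read 'e'  n8⇒n9  → match P1@[8:11]
[12] read 'e'  n9⇒n2 ·f
[13] read 'e'  n2⇒n2 ·f
[14] read 'b'  n2⇒n3
[15] read 'b'  n3⇒n4
[16] read 'c'  n4⇒n5
[17] read 'e'  n5⇒n6  → match P0@[12:17],P2@[14:17]
[18] read 'a'  n6⇒n0 ·f
[19] read 'a'  n0⇒n0
[20] read 'e'  n0⇒n1
[21] read 'd'  n1⇒n7
[22] read 'c'  n7⇒n0 ·f
[23] read 'e'  n0⇒n1
[24] read 'e'  n1⇒n2
[25] read 'b'  n2⇒n3
[26] read 'b'  n3⇒n4
[27] read 'c'  n4⇒n5
[28] read 'e'  n5⇒n6  → match P0@[23:28],P2@[25:28]
[29] read 'c'  n6⇒n0 ·f
[30] read 'e'  n0⇒n1
[31] read 'd'  n1⇒n7
[32] read 'd'  n7⇒n8

Matches: [[7,0],[7,2],[11,1],[17,0],[17,2],[28,0],[28,2]]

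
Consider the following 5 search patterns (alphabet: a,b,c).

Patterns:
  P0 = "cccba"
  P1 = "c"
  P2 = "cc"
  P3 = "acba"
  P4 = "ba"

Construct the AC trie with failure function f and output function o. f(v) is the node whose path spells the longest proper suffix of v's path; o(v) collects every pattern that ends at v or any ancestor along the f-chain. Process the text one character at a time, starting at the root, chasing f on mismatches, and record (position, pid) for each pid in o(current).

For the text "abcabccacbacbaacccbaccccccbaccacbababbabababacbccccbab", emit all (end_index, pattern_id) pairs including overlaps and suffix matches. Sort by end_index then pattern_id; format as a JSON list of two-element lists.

Build automaton:
Trie nodes:
  n0 'ε': a→6 b→10 c→1
  n1 'c': c→2  ←P1
  n2 'cc': c→3  ←P2
  n3 'ccc': b→4
  n4 'cccb': a→5
  n5 'cccba': ·  ←P0
  n6 'a': c→7
  n7 'ac': b→8
  n8 'acb': a→9
  n9 'acba': ·  ←P3
  n10 'b': a→11
  n11 'ba': ·  ←P4

BFS fail/out derivation:
  n1('c'): parent n0 fail=0; on 'c' 0 → fail=0;  out {1}∪∅={1}
  n6('a'): parent n0 fail=0; on 'a' 0 → fail=0;  out ∅∪∅=∅
  n10('b'): parent n0 fail=0; on 'b' 0 → fail=0;  out ∅∪∅=∅
  n2('cc'): parent n1 fail=0; on 'c' 0 → fail=1;  out {2}∪{1}={1,2}
  n7('ac'): parent n6 fail=0; on 'c' 0 → fail=1;  out ∅∪{1}={1}
  n11('ba'): parent n10 fail=0; on 'a' 0 → fail=6;  out {4}∪∅={4}
  n3('ccc'): parent n2 fail=1; on 'c' 1 → fail=2;  out ∅∪{1,2}={1,2}
  n8('acb'): parent n7 fail=1; on 'b' 1→0 → fail=10;  out ∅∪∅=∅
  n4('cccb'): parent n3 fail=2; on 'b' 2→1→0 → fail=10;  out ∅∪∅=∅
  n9('acba'): parent n8 fail=10; on 'a' 10 → fail=11;  out {3}∪{4}={3,4}
  n5('cccba'): parent n4 fail=10; on 'a' 10 → fail=11;  out {0}∪{4}={0,4}

Run:
pos 0 'a': at 6
pos 1 'b': at 10 (via fail)
pos 2 'c': at 1 (via fail)  → match P1@[2:2]
pos 3 'a': at 6 (via fail)
pos 4 'b': at 10 (via fail)
pos 5 'c': at 1 (via fail)  → match P1@[5:5]
pos 6 'c': at 2  → match P1@[6:6],P2@[5:6]
pos 7 'a': at 6 (via fail)
pos 8 'c': at 7  → match P1@[8:8]
pos 9 'b': at 8
pos 10 'a': at 9  → match P3@[7:10],P4@[9:10]
pos 11 'c': at 7 (via fail)  → match P1@[11:11]
pos 12 'b': at 8
pos 13 'a': at 9  → match P3@[10:13],P4@[12:13]
pos 14 'a': at 6 (via fail)
pos 15 'c': at 7  → match P1@[15:15]
pos 16 'c': at 2 (via fail)  → match P1@[16:16],P2@[15:16]
pos 17 'c': at 3  → match P1@[17:17],P2@[16:17]
pos 18 'b': at 4
pos 19 'a': at 5  → match P0@[15:19],P4@[18:19]
pos 20 'c': at 7 (via fail)  → match P1@[20:20]
pos 21 'c': at 2 (via fail)  → match P1@[21:21],P2@[20:21]
pos 22 'c': at 3  → match P1@[22:22],P2@[21:22]
pos 23 'c': at 3 (via fail)  → match P1@[23:23],P2@[22:23]
pos 24 'c': at 3 (via fail)  → match P1@[24:24],P2@[23:24]
pos 25 'c': at 3 (via fail)  → match P1@[25:25],P2@[24:25]
pos 26 'b': at 4
pos 27 'a': at 5  → match P0@[23:27],P4@[26:27]
pos 28 'c': at 7 (via fail)  → match P1@[28:28]
pos 29 'c': at 2 (via fail)  → match P1@[29:29],P2@[28:29]
pos 30 'a': at 6 (via fail)
pos 31 'c': at 7  → match P1@[31:31]
pos 32 'b': at 8
pos 33 'a': at 9  → match P3@[30:33],P4@[32:33]
pos 34 'b': at 10 (via fail)
pos 35 'a': at 11  → match P4@[34:35]
pos 36 'b': at 10 (via fail)
pos 37 'b': at 10 (via fail)
pos 38 'a': at 11  → match P4@[37:38]
pos 39 'b': at 10 (via fail)
pos 40 'a': at 11  → match P4@[39:40]
pos 41 'b': at 10 (via fail)
pos 42 'a': at 11  → match P4@[41:42]
pos 43 'b': at 10 (via fail)
pos 44 'a': at 11  → match P4@[43:44]
pos 45 'c': at 7 (via fail)  → match P1@[45:45]
pos 46 'b': at 8
pos 47 'c': at 1 (via fail)  → match P1@[47:47]
pos 48 'c': at 2  → match P1@[48:48],P2@[47:48]
pos 49 'c': at 3  → match P1@[49:49],P2@[48:49]
pos 50 'c': at 3 (via fail)  → match P1@[50:50],P2@[49:50]
pos 51 'b': at 4
pos 52 'a': at 5  → match P0@[48:52],P4@[51:52]
pos 53 'b': at 10 (via fail)

Matches: [[2,1],[5,1],[6,1],[6,2],[8,1],[10,3],[10,4],[11,1],[13,3],[13,4],[15,1],[16,1],[16,2],[17,1],[17,2],[19,0],[19,4],[20,1],[21,1],[21,2],[22,1],[22,2],[23,1],[23,2],[24,1],[24,2],[25,1],[25,2],[27,0],[27,4],[28,1],[29,1],[29,2],[31,1],[33,3],[33,4],[35,4],[38,4],[40,4],[42,4],[44,4],[45,1],[47,1],[48,1],[48,2],[49,1],[49,2],[50,1],[50,2],[52,0],[52,4]]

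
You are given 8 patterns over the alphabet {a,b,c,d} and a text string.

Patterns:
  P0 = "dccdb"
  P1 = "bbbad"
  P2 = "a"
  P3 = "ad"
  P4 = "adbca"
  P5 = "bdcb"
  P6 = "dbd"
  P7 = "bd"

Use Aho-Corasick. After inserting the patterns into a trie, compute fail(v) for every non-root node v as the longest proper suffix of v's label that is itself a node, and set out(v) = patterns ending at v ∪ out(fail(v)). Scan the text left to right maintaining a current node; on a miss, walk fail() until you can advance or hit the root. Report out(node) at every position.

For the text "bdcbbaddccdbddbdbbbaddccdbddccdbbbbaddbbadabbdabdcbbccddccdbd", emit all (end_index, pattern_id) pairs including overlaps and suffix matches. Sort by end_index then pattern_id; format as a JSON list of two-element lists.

Construct AC machine:
Trie (insert patterns):
  0='ε' goto a→11 b→6 d→1
  1='d' goto b→19 c→2
  2='dc' goto c→3
  3='dcc' goto d→4
  4='dccd' goto b→5
  5='dccdb' goto ·  ←P0
  6='b' goto b→7 d→16
  7='bb' goto b→8
  8='bbb' goto a→9
  9='bbba' goto d→10
  10='bbbad' goto ·  ←P1
  11='a' goto d→12  ←P2
  12='ad' goto b→13  ←P3
  13='adb' goto c→14
  14='adbc' goto a→15
  15='adbca' goto ·  ←P4
  16='bd' goto c→17  ←P7
  17='bdc' goto b→18
  18='bdcb' goto ·  ←P5
  19='db' goto d→20
  20='dbd' goto ·  ←P6

Failure links (BFS by depth):
  n1('d'): parent n0 fail=0; on 'd' 0 → fail=0;  out ∅∪∅=∅
  n6('b'): parent n0 fail=0; on 'b' 0 → fail=0;  out ∅∪∅=∅
  n11('a'): parent n0 fail=0; on 'a' 0 → fail=0;  out {2}∪∅={2}
  n2('dc'): parent n1 fail=0; on 'c' 0 → fail=0;  out ∅∪∅=∅
  n7('bb'): parent n6 fail=0; on 'b' 0 → fail=6;  out ∅∪∅=∅
  n12('ad'): parent n11 fail=0; on 'd' 0 → fail=1;  out {3}∪∅={3}
  n16('bd'): parent n6 fail=0; on 'd' 0 → fail=1;  out {7}∪∅={7}
  n19('db'): parent n1 fail=0; on 'b' 0 → fail=6;  out ∅∪∅=∅
  n3('dcc'): parent n2 fail=0; on 'c' 0 → fail=0;  out ∅∪∅=∅
  n8('bbb'): parent n7 fail=6; on 'b' 6 → fail=7;  out ∅∪∅=∅
  n13('adb'): parent n12 fail=1; on 'b' 1 → fail=19;  out ∅∪∅=∅
  n17('bdc'): parent n16 fail=1; on 'c' 1 → fail=2;  out ∅∪∅=∅
  n20('dbd'): parent n19 fail=6; on 'd' 6 → fail=16;  out {6}∪{7}={6,7}
  n4('dccd'): parent n3 fail=0; on 'd' 0 → fail=1;  out ∅∪∅=∅
  n9('bbba'): parent n8 fail=7; on 'a' 7→6→0 → fail=11;  out ∅∪{2}={2}
  n14('adbc'): parent n13 fail=19; on 'c' 19→6→0 → fail=0;  out ∅∪∅=∅
  n18('bdcb'): parent n17 fail=2; on 'b' 2→0 → fail=6;  out {5}∪∅={5}
  n5('dccdb'): parent n4 fail=1; on 'b' 1 → fail=19;  out {0}∪∅={0}
  n10('bbbad'): parent n9 fail=11; on 'd' 11 → fail=12;  out {1}∪{3}={1,3}
  n15('adbca'): parent n14 fail=0; on 'a' 0 → fail=11;  out {4}∪{2}={2,4}

Text stream:
pos 0 'b': at 6
pos 1 'd': at 16  ** P7@[0:1]
pos 2 'c': at 17
pos 3 'b': at 18  ** P5@[0:3]
pos 4 'b': at 7 (fail-walked)
pos 5 'a': at 11 (fail-walked)  ** P2@[5:5]
pos 6 'd': at 12  ** P3@[5:6]
pos 7 'd': at 1 (fail-walked)
pos 8 'c': at 2
pos 9 'c': at 3
pos 10 'd': at 4
pos 11 'b': at 5  ** P0@[7:11]
pos 12 'd': at 20 (fail-walked)  ** P6@[10:12],P7@[11:12]
pos 13 'd': at 1 (fail-walked)
pos 14 'b': at 19
pos 15 'd': at 20  ** P6@[13:15],P7@[14:15]
pos 16 'b': at 19 (fail-walked)
pos 17 'b': at 7 (fail-walked)
pos 18 'b': at 8
pos 19 'a': at 9  ** P2@[19:19]
pos 20 'd': at 10  ** P1@[16:20],P3@[19:20]
pos 21 'd': at 1 (fail-walked)
pos 22 'c': at 2
pos 23 'c': at 3
pos 24 'd': at 4
pos 25 'b': at 5  ** P0@[21:25]
pos 26 'd': at 20 (fail-walked)  ** P6@[24:26],P7@[25:26]
pos 27 'd': at 1 (fail-walked)
pos 28 'c': at 2
pos 29 'c': at 3
pos 30 'd': at 4
pos 31 'b': at 5  ** P0@[27:31]
pos 32 'b': at 7 (fail-walked)
pos 33 'b': at 8
pos 34 'b': at 8 (fail-walked)
pos 35 'a': at 9  ** P2@[35:35]
pos 36 'd': at 10  ** P1@[32:36],P3@[35:36]
pos 37 'd': at 1 (fail-walked)
pos 38 'b': at 19
pos 39 'b': at 7 (fail-walked)
pos 40 'a': at 11 (fail-walked)  ** P2@[40:40]
pos 41 'd': at 12  ** P3@[40:41]
pos 42 'a': at 11 (fail-walked)  ** P2@[42:42]
pos 43 'b': at 6 (fail-walked)
pos 44 'b': at 7
pos 45 'd': at 16 (fail-walked)  ** P7@[44:45]
pos 46 'a': at 11 (fail-walked)  ** P2@[46:46]
pos 47 'b': at 6 (fail-walked)
pos 48 'd': at 16  ** P7@[47:48]
pos 49 'c': at 17
pos 50 'b': at 18  ** P5@[47:50]
pos 51 'b': at 7 (fail-walked)
pos 52 'c': at 0 (fail-walked)
pos 53 'c': at 0
pos 54 'd': at 1
pos 55 'd': at 1 (fail-walked)
pos 56 'c': at 2
pos 57 'c': at 3
pos 58 'd': at 4
pos 59 'b': at 5  ** P0@[55:59]
pos 60 'd': at 20 (fail-walked)  ** P6@[58:60],P7@[59:60]

All matches (sorted): [[1,7],[3,5],[5,2],[6,3],[11,0],[12,6],[12,7],[15,6],[15,7],[19,2],[20,1],[20,3],[25,0],[26,6],[26,7],[31,0],[35,2],[36,1],[36,3],[40,2],[41,3],[42,2],[45,7],[46,2],[48,7],[50,5],[59,0],[60,6],[60,7]]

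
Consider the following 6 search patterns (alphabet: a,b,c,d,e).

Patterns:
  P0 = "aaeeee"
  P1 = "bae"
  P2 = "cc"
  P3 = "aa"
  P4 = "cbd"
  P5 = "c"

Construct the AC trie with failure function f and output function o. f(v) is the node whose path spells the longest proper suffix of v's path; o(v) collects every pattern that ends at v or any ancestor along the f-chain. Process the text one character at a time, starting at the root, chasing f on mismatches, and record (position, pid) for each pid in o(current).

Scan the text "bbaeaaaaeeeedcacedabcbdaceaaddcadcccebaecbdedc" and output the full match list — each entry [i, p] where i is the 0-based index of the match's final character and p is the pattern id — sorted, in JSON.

Build automaton:
Trie (insert patterns):
  n0 'ε': a→1 b→7 c→10
  n1 'a': a→2
  n2 'aa': e→3  [P3 ends]
  n3 'aae': e→4
  n4 'aaee': e→5
  n5 'aaeee': e→6
  n6 'aaeeee': ·  [P0 ends]
  n7 'b': a→8
  n8 'ba': e→9
  n9 'bae': ·  [P1 ends]
  n10 'c': b→12 c→11  [P5 ends]
  n11 'cc': ·  [P2 ends]
  n12 'cb': d→13
  n13 'cbd': ·  [P4 ends]

Failure links (BFS by depth):
  n1('a'): parent n0 fail=0; on 'a' 0 → fail=0;  out ∅∪∅=∅
  n7('b'): parent n0 fail=0; on 'b' 0 → fail=0;  out ∅∪∅=∅
  n10('c'): parent n0 fail=0; on 'c' 0 → fail=0;  out {5}∪∅={5}
  n2('aa'): parent n1 fail=0; on 'a' 0 → fail=1;  out {3}∪∅={3}
  n8('ba'): parent n7 fail=0; on 'a' 0 → fail=1;  out ∅∪∅=∅
  n11('cc'): parent n10 fail=0; on 'c' 0 → fail=10;  out {2}∪{5}={2,5}
  n12('cb'): parent n10 fail=0; on 'b' 0 → fail=7;  out ∅∪∅=∅
  n3('aae'): parent n2 fail=1; on 'e' 1→0 → fail=0;  out ∅∪∅=∅
  n9('bae'): parent n8 fail=1; on 'e' 1→0 → fail=0;  out {1}∪∅={1}
  n13('cbd'): parent n12 fail=7; on 'd' 7→0 → fail=0;  out {4}∪∅={4}
  n4('aaee'): parent n3 fail=0; on 'e' 0 → fail=0;  out ∅∪∅=∅
  n5('aaeee'): parent n4 fail=0; on 'e' 0 → fail=0;  out ∅∪∅=∅
  n6('aaeeee'): parent n5 fail=0; on 'e' 0 → fail=0;  out {0}∪∅={0}

Scan:
[0] read 'b'  n0⇒n7
[1] read 'b'  n7⇒n7 ·f
[2] read 'a'  n7⇒n8
[3] read 'e'  n8⇒n9  → match P1@[1:3]
[4] read 'a'  n9⇒n1 ·f
[5] read 'a'  n1⇒n2  → match P3@[4:5]
[6] read 'a'  n2⇒n2 ·f  → match P3@[5:6]
[7] read 'a'  n2⇒n2 ·f  → match P3@[6:7]
[8] read 'e'  n2⇒n3
[9] read 'e'  n3⇒n4
[10] read 'e'  n4⇒n5
[11] read 'e'  n5⇒n6  → match P0@[6:11]
[12] read 'd'  n6⇒n0 ·f
[13] read 'c'  n0⇒n10  → match P5@[13:13]
[14] read 'a'  n10⇒n1 ·f
[15] read 'c'  n1⇒n10 ·f  → match P5@[15:15]
[16] read 'e'  n10⇒n0 ·f
[17] read 'd'  n0⇒n0
[18] read 'a'  n0⇒n1
[19] read 'b'  n1⇒n7 ·f
[20] read 'c'  n7⇒n10 ·f  → match P5@[20:20]
[21] read 'b'  n10⇒n12
[22] read 'd'  n12⇒n13  → match P4@[20:22]
[23] read 'a'  n13⇒n1 ·f
[24] read 'c'  n1⇒n10 ·f  → match P5@[24:24]
[25] read 'e'  n10⇒n0 ·f
[26] read 'a'  n0⇒n1
[27] read 'a'  n1⇒n2  → match P3@[26:27]
[28] read 'd'  n2⇒n0 ·f
[29] read 'd'  n0⇒n0
[30] read 'c'  n0⇒n10  → match P5@[30:30]
[31] read 'a'  n10⇒n1 ·f
[32] read 'd'  n1⇒n0 ·f
[33] read 'c'  n0⇒n10  → match P5@[33:33]
[34] read 'c'  n10⇒n11  → match P2@[33:34],P5@[34:34]
[35] read 'c'  n11⇒n11 ·f  → match P2@[34:35],P5@[35:35]
[36] read 'e'  n11⇒n0 ·f
[37] read 'b'  n0⇒n7
[38] read 'a'  n7⇒n8
[39] read 'e'  n8⇒n9  → match P1@[37:39]
[40] read 'c'  n9⇒n10 ·f  → match P5@[40:40]
[41] read 'b'  n10⇒n12
[42] read 'd'  n12⇒n13  → match P4@[40:42]
[43] read 'e'  n13⇒n0 ·f
[44] read 'd'  n0⇒n0
[45] read 'c'  n0⇒n10  → match P5@[45:45]

Result: [[3,1],[5,3],[6,3],[7,3],[11,0],[13,5],[15,5],[20,5],[22,4],[24,5],[27,3],[30,5],[33,5],[34,2],[34,5],[35,2],[35,5],[39,1],[40,5],[42,4],[45,5]]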